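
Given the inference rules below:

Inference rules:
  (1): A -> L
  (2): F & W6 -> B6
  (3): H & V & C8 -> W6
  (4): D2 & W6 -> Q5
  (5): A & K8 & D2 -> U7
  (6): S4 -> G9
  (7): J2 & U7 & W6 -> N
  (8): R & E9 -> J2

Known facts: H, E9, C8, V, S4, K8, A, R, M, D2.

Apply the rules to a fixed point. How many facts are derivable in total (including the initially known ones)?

Round 1 — (1), (3), (5), (6), (8), derive L, W6, U7, G9, J2.
Round 2 — (4), (7), derive Q5, N.
Closure: {A, C8, D2, E9, G9, H, J2, K8, L, M, N, Q5, R, S4, U7, V, W6} — 17 facts.

17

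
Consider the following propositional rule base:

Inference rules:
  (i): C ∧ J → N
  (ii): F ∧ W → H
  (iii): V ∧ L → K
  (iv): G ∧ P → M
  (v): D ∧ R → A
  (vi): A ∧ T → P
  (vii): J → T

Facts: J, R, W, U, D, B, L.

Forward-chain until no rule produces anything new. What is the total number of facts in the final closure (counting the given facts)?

10

Round 1 — (v), (vii), derive A, T.
Round 2 — (vi), derive P.
Closure: {A, B, D, J, L, P, R, T, U, W} — 10 facts.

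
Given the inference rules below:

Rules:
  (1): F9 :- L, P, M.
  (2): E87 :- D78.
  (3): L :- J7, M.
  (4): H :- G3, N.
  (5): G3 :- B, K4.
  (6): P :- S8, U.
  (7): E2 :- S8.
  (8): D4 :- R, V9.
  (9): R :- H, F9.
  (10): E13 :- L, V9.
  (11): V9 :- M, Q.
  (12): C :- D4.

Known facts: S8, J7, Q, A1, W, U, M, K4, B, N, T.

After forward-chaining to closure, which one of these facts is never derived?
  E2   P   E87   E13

E87

Round 1: (3) [L :- J7, M.]; (5) [G3 :- B, K4.]; (6) [P :- S8, U.]; (7) [E2 :- S8.]; (11) [V9 :- M, Q.]. New: L, G3, P, E2, V9.
Round 2: (1) [F9 :- L, P, M.]; (4) [H :- G3, N.]; (10) [E13 :- L, V9.]. New: F9, H, E13.
Round 3: (9) [R :- H, F9.]. New: R.
Round 4: (8) [D4 :- R, V9.]. New: D4.
Round 5: (12) [C :- D4.]. New: C.
Derived: E2 (round 1), E13 (round 2), P (round 1). E87 never appears in any round.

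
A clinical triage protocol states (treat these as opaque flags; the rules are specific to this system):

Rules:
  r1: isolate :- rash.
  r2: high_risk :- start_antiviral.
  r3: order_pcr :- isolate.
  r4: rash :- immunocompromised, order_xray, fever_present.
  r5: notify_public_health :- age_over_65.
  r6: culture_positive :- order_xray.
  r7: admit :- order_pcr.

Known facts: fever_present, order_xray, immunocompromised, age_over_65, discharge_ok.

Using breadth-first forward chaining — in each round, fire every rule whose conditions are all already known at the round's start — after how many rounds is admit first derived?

Round 1: r4 [rash :- immunocompromised, order_xray, fever_present.]; r5 [notify_public_health :- age_over_65.]; r6 [culture_positive :- order_xray.]. New: rash, notify_public_health, culture_positive.
Round 2: r1 [isolate :- rash.]. New: isolate.
Round 3: r3 [order_pcr :- isolate.]. New: order_pcr.
Round 4: r7 [admit :- order_pcr.]. New: admit.
admit first appears in round 4.

4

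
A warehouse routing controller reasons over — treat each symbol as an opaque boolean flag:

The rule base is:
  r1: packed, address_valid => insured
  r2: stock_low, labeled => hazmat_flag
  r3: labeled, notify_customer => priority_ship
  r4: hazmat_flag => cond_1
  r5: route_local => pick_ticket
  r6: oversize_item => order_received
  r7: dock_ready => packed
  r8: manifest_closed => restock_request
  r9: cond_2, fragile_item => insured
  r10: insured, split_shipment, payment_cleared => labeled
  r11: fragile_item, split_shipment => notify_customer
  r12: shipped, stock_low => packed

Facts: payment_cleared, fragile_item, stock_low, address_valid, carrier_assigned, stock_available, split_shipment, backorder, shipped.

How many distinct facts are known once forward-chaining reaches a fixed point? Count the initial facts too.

Round 1 fires r11, r12, giving notify_customer, packed.
Round 2 fires r1, giving insured.
Round 3 fires r10, giving labeled.
Round 4 fires r2, r3, giving hazmat_flag, priority_ship.
Round 5 fires r4, giving cond_1.
Closure: {address_valid, backorder, carrier_assigned, cond_1, fragile_item, hazmat_flag, insured, labeled, notify_customer, packed, payment_cleared, priority_ship, shipped, split_shipment, stock_available, stock_low} — 16 facts.

16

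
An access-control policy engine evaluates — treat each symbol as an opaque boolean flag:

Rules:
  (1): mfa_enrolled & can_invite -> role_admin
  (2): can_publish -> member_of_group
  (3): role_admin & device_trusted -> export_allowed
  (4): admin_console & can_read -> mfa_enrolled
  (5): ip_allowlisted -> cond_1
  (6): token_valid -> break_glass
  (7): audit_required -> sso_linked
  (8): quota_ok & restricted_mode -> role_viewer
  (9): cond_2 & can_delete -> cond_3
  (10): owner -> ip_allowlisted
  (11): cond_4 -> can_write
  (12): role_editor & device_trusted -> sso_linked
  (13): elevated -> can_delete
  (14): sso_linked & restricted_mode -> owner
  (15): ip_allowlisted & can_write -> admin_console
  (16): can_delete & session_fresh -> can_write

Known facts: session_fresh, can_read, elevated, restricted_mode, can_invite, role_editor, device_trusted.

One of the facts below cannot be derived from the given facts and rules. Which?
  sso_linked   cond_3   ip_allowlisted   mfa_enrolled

Round 1: (12) [role_editor & device_trusted -> sso_linked]; (13) [elevated -> can_delete]. Adds sso_linked, can_delete.
Round 2: (14) [sso_linked & restricted_mode -> owner]; (16) [can_delete & session_fresh -> can_write]. Adds owner, can_write.
Round 3: (10) [owner -> ip_allowlisted]. Adds ip_allowlisted.
Round 4: (5) [ip_allowlisted -> cond_1]; (15) [ip_allowlisted & can_write -> admin_console]. Adds cond_1, admin_console.
Round 5: (4) [admin_console & can_read -> mfa_enrolled]. Adds mfa_enrolled.
Round 6: (1) [mfa_enrolled & can_invite -> role_admin]. Adds role_admin.
Round 7: (3) [role_admin & device_trusted -> export_allowed]. Adds export_allowed.
Derived: mfa_enrolled (round 5), sso_linked (round 1), ip_allowlisted (round 3). cond_3 never appears in any round.

cond_3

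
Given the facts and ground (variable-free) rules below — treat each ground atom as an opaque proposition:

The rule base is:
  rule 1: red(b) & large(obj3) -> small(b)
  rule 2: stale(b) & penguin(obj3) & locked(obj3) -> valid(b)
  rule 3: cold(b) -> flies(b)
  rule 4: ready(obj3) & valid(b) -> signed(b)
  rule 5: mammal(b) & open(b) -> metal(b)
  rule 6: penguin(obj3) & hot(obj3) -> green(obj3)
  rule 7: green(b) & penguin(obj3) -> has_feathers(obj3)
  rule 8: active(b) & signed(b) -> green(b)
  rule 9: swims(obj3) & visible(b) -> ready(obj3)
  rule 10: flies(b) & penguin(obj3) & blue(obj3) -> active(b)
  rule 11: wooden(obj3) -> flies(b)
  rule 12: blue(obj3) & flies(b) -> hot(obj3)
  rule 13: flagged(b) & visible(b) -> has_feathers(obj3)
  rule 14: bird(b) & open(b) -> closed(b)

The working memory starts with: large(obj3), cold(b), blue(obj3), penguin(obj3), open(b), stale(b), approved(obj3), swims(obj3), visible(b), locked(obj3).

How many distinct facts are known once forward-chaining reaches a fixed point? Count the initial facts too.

19

Round 1: rule 2 [stale(b) & penguin(obj3) & locked(obj3) -> valid(b)]; rule 3 [cold(b) -> flies(b)]; rule 9 [swims(obj3) & visible(b) -> ready(obj3)]. New: valid(b), flies(b), ready(obj3).
Round 2: rule 4 [ready(obj3) & valid(b) -> signed(b)]; rule 10 [flies(b) & penguin(obj3) & blue(obj3) -> active(b)]; rule 12 [blue(obj3) & flies(b) -> hot(obj3)]. New: signed(b), active(b), hot(obj3).
Round 3: rule 6 [penguin(obj3) & hot(obj3) -> green(obj3)]; rule 8 [active(b) & signed(b) -> green(b)]. New: green(obj3), green(b).
Round 4: rule 7 [green(b) & penguin(obj3) -> has_feathers(obj3)]. New: has_feathers(obj3).
Closure: {active(b), approved(obj3), blue(obj3), cold(b), flies(b), green(b), green(obj3), has_feathers(obj3), hot(obj3), large(obj3), locked(obj3), open(b), penguin(obj3), ready(obj3), signed(b), stale(b), swims(obj3), valid(b), visible(b)} — 19 facts.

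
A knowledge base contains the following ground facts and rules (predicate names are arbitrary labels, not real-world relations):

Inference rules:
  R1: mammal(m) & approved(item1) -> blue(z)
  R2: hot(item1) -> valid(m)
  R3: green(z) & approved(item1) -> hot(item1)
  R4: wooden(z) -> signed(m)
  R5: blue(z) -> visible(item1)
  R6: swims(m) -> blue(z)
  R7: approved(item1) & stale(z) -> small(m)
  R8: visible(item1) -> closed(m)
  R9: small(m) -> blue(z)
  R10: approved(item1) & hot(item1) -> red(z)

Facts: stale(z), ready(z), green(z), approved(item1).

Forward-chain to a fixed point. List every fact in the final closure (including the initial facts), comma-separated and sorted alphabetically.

approved(item1), blue(z), closed(m), green(z), hot(item1), ready(z), red(z), small(m), stale(z), valid(m), visible(item1)

Round 1 — R3, R7, derive hot(item1), small(m).
Round 2 — R2, R9, R10, derive valid(m), blue(z), red(z).
Round 3 — R5, derive visible(item1).
Round 4 — R8, derive closed(m).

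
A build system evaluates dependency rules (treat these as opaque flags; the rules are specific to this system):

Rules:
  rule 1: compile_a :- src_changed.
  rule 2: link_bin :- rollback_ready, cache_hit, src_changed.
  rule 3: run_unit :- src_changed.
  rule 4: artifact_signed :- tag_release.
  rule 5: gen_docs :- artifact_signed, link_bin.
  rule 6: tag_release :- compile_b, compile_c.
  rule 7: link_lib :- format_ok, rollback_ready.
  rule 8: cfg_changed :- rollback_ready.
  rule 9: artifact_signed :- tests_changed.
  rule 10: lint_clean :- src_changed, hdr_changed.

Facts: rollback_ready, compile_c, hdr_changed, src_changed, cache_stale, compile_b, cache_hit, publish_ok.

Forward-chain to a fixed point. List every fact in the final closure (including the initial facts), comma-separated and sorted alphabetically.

[1] rule 1 [compile_a :- src_changed.]; rule 2 [link_bin :- rollback_ready, cache_hit, src_changed.]; rule 3 [run_unit :- src_changed.]; rule 6 [tag_release :- compile_b, compile_c.]; rule 8 [cfg_changed :- rollback_ready.]; rule 10 [lint_clean :- src_changed, hdr_changed.]. ⇒ new: compile_a, link_bin, run_unit, tag_release, cfg_changed, lint_clean.
[2] rule 4 [artifact_signed :- tag_release.]. ⇒ new: artifact_signed.
[3] rule 5 [gen_docs :- artifact_signed, link_bin.]. ⇒ new: gen_docs.

artifact_signed, cache_hit, cache_stale, cfg_changed, compile_a, compile_b, compile_c, gen_docs, hdr_changed, link_bin, lint_clean, publish_ok, rollback_ready, run_unit, src_changed, tag_release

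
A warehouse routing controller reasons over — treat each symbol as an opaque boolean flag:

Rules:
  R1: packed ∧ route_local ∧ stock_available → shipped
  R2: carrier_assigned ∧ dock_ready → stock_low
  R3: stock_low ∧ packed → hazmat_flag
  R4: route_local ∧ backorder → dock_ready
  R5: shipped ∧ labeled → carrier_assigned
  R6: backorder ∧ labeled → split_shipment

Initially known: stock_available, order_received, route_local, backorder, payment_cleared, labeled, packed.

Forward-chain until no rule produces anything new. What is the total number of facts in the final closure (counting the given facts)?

13

Round 1 — R1, R4, R6, derive shipped, dock_ready, split_shipment.
Round 2 — R5, derive carrier_assigned.
Round 3 — R2, derive stock_low.
Round 4 — R3, derive hazmat_flag.
Closure: {backorder, carrier_assigned, dock_ready, hazmat_flag, labeled, order_received, packed, payment_cleared, route_local, shipped, split_shipment, stock_available, stock_low} — 13 facts.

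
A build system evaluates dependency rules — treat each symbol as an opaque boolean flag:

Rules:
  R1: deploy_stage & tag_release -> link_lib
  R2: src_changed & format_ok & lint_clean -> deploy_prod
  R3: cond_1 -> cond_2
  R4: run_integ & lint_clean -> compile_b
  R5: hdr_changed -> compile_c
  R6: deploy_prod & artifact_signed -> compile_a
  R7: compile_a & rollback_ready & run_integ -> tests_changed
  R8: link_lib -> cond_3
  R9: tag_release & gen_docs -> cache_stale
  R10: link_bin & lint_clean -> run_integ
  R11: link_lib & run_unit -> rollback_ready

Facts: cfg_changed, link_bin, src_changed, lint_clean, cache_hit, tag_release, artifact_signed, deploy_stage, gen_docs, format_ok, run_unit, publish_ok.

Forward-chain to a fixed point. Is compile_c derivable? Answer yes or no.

Round 1: R1 [deploy_stage & tag_release -> link_lib]; R2 [src_changed & format_ok & lint_clean -> deploy_prod]; R9 [tag_release & gen_docs -> cache_stale]; R10 [link_bin & lint_clean -> run_integ]. Adds link_lib, deploy_prod, cache_stale, run_integ.
Round 2: R4 [run_integ & lint_clean -> compile_b]; R6 [deploy_prod & artifact_signed -> compile_a]; R8 [link_lib -> cond_3]; R11 [link_lib & run_unit -> rollback_ready]. Adds compile_b, compile_a, cond_3, rollback_ready.
Round 3: R7 [compile_a & rollback_ready & run_integ -> tests_changed]. Adds tests_changed.
Fixed point reached. compile_c is concluded only by R5; R5 needs hdr_changed (never derived).

no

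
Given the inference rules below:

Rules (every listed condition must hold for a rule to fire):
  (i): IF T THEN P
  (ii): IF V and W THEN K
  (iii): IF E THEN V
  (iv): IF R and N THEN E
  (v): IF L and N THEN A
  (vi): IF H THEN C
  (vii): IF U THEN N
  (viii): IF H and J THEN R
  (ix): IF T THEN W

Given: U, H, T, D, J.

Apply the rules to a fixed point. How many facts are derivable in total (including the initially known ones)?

13

Round 1: (i) [IF T THEN P]; (vi) [IF H THEN C]; (vii) [IF U THEN N]; (viii) [IF H and J THEN R]; (ix) [IF T THEN W]. New: P, C, N, R, W.
Round 2: (iv) [IF R and N THEN E]. New: E.
Round 3: (iii) [IF E THEN V]. New: V.
Round 4: (ii) [IF V and W THEN K]. New: K.
Closure: {C, D, E, H, J, K, N, P, R, T, U, V, W} — 13 facts.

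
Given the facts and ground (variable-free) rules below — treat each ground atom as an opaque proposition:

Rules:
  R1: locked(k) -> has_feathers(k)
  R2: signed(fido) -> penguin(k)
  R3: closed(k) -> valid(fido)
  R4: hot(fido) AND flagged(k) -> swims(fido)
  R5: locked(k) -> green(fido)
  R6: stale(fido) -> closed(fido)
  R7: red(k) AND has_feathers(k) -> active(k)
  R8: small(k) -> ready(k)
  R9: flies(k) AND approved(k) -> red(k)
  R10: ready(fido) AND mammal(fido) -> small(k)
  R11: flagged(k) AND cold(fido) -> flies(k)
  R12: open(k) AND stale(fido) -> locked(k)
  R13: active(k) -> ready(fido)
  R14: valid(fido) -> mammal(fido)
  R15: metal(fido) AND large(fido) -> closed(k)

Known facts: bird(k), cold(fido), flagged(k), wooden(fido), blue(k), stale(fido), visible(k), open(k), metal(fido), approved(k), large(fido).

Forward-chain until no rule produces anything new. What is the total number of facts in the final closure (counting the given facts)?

[1] R6 [stale(fido) -> closed(fido)]; R11 [flagged(k) AND cold(fido) -> flies(k)]; R12 [open(k) AND stale(fido) -> locked(k)]; R15 [metal(fido) AND large(fido) -> closed(k)]. ⇒ new: closed(fido), flies(k), locked(k), closed(k).
[2] R1 [locked(k) -> has_feathers(k)]; R3 [closed(k) -> valid(fido)]; R5 [locked(k) -> green(fido)]; R9 [flies(k) AND approved(k) -> red(k)]. ⇒ new: has_feathers(k), valid(fido), green(fido), red(k).
[3] R7 [red(k) AND has_feathers(k) -> active(k)]; R14 [valid(fido) -> mammal(fido)]. ⇒ new: active(k), mammal(fido).
[4] R13 [active(k) -> ready(fido)]. ⇒ new: ready(fido).
[5] R10 [ready(fido) AND mammal(fido) -> small(k)]. ⇒ new: small(k).
[6] R8 [small(k) -> ready(k)]. ⇒ new: ready(k).
Closure: {active(k), approved(k), bird(k), blue(k), closed(fido), closed(k), cold(fido), flagged(k), flies(k), green(fido), has_feathers(k), large(fido), locked(k), mammal(fido), metal(fido), open(k), ready(fido), ready(k), red(k), small(k), stale(fido), valid(fido), visible(k), wooden(fido)} — 24 facts.

24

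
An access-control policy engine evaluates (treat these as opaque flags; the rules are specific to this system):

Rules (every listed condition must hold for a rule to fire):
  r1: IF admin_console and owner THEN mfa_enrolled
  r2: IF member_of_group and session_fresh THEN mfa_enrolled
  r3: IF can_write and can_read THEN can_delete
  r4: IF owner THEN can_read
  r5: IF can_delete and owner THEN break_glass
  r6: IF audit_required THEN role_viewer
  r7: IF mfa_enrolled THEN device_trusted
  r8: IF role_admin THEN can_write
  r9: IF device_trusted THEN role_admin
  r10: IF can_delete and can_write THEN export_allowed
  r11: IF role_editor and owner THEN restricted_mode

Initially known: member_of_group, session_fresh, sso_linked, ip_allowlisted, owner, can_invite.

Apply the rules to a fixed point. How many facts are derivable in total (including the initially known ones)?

14

Round 1 — r2, r4, derive mfa_enrolled, can_read.
Round 2 — r7, derive device_trusted.
Round 3 — r9, derive role_admin.
Round 4 — r8, derive can_write.
Round 5 — r3, derive can_delete.
Round 6 — r5, r10, derive break_glass, export_allowed.
Closure: {break_glass, can_delete, can_invite, can_read, can_write, device_trusted, export_allowed, ip_allowlisted, member_of_group, mfa_enrolled, owner, role_admin, session_fresh, sso_linked} — 14 facts.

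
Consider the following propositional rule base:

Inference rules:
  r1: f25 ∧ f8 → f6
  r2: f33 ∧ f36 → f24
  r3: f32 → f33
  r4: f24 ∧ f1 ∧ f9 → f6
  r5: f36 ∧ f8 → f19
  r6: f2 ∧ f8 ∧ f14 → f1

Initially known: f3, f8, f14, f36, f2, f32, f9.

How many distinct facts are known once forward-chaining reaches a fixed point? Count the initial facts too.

12

Round 1 — r3, r5, r6, derive f33, f19, f1.
Round 2 — r2, derive f24.
Round 3 — r4, derive f6.
Closure: {f1, f14, f19, f2, f24, f3, f32, f33, f36, f6, f8, f9} — 12 facts.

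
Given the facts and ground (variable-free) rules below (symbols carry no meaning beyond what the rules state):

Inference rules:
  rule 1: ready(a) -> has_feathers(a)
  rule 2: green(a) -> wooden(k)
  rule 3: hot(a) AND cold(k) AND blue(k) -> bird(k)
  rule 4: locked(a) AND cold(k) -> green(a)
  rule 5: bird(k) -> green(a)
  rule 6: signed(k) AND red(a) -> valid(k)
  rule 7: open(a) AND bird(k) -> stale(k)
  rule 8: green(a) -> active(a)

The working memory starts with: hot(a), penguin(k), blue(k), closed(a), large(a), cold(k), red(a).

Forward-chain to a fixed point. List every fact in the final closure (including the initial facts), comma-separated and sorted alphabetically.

Round 1 fires rule 3, giving bird(k).
Round 2 fires rule 5, giving green(a).
Round 3 fires rule 2, rule 8, giving wooden(k), active(a).

active(a), bird(k), blue(k), closed(a), cold(k), green(a), hot(a), large(a), penguin(k), red(a), wooden(k)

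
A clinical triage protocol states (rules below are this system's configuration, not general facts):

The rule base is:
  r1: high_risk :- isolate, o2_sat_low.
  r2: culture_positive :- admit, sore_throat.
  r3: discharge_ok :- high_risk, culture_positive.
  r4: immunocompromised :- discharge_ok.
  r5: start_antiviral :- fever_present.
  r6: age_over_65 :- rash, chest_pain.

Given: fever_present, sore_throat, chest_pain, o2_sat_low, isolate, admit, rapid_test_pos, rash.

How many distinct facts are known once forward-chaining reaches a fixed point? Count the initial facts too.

14

[1] r1 [high_risk :- isolate, o2_sat_low.]; r2 [culture_positive :- admit, sore_throat.]; r5 [start_antiviral :- fever_present.]; r6 [age_over_65 :- rash, chest_pain.]. ⇒ new: high_risk, culture_positive, start_antiviral, age_over_65.
[2] r3 [discharge_ok :- high_risk, culture_positive.]. ⇒ new: discharge_ok.
[3] r4 [immunocompromised :- discharge_ok.]. ⇒ new: immunocompromised.
Closure: {admit, age_over_65, chest_pain, culture_positive, discharge_ok, fever_present, high_risk, immunocompromised, isolate, o2_sat_low, rapid_test_pos, rash, sore_throat, start_antiviral} — 14 facts.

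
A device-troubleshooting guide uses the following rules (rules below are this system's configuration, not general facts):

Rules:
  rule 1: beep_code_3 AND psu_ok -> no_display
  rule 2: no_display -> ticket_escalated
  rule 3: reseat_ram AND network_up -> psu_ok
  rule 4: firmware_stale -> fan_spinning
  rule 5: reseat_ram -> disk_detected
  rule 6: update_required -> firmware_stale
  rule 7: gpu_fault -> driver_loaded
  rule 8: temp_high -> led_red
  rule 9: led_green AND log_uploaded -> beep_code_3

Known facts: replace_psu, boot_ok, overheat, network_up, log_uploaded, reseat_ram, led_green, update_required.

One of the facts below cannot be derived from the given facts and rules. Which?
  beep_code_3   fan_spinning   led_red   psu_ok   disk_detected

led_red

Round 1 — rule 3, rule 5, rule 6, rule 9, derive psu_ok, disk_detected, firmware_stale, beep_code_3.
Round 2 — rule 1, rule 4, derive no_display, fan_spinning.
Round 3 — rule 2, derive ticket_escalated.
Derived: beep_code_3 (round 1), disk_detected (round 1), fan_spinning (round 2), psu_ok (round 1). led_red never appears in any round.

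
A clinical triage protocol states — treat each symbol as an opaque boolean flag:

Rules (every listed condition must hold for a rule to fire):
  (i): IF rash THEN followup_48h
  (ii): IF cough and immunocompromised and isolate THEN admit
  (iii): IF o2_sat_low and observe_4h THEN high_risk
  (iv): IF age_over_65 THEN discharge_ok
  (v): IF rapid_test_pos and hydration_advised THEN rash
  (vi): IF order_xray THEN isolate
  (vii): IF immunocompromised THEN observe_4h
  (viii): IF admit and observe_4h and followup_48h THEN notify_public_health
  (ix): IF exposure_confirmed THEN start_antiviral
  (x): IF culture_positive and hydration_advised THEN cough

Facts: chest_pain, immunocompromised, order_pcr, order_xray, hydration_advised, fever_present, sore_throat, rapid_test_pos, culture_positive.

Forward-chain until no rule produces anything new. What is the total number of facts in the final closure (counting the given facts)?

Round 1: (v) [IF rapid_test_pos and hydration_advised THEN rash]; (vi) [IF order_xray THEN isolate]; (vii) [IF immunocompromised THEN observe_4h]; (x) [IF culture_positive and hydration_advised THEN cough]. Adds rash, isolate, observe_4h, cough.
Round 2: (i) [IF rash THEN followup_48h]; (ii) [IF cough and immunocompromised and isolate THEN admit]. Adds followup_48h, admit.
Round 3: (viii) [IF admit and observe_4h and followup_48h THEN notify_public_health]. Adds notify_public_health.
Closure: {admit, chest_pain, cough, culture_positive, fever_present, followup_48h, hydration_advised, immunocompromised, isolate, notify_public_health, observe_4h, order_pcr, order_xray, rapid_test_pos, rash, sore_throat} — 16 facts.

16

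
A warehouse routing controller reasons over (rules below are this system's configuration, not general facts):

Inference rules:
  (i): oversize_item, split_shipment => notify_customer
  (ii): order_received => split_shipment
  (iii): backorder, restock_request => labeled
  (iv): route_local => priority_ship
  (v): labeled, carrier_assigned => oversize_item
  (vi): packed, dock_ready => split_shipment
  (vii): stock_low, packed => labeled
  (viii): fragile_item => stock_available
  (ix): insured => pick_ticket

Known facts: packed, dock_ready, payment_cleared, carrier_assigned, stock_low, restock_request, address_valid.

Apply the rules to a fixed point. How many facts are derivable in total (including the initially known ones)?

[1] (vi) [packed, dock_ready => split_shipment]; (vii) [stock_low, packed => labeled]. ⇒ new: split_shipment, labeled.
[2] (v) [labeled, carrier_assigned => oversize_item]. ⇒ new: oversize_item.
[3] (i) [oversize_item, split_shipment => notify_customer]. ⇒ new: notify_customer.
Closure: {address_valid, carrier_assigned, dock_ready, labeled, notify_customer, oversize_item, packed, payment_cleared, restock_request, split_shipment, stock_low} — 11 facts.

11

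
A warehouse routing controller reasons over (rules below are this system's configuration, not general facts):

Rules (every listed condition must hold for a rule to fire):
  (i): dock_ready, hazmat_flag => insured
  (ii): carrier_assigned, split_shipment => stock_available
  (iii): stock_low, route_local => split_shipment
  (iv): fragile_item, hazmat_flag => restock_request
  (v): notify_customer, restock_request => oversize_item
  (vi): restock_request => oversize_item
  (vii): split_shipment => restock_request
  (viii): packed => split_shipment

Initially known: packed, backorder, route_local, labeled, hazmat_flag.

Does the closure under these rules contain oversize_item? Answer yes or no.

Round 1 — (viii), derive split_shipment.
Round 2 — (vii), derive restock_request.
Round 3 — (vi), derive oversize_item.
oversize_item appears in round 3, so it is derivable.

yes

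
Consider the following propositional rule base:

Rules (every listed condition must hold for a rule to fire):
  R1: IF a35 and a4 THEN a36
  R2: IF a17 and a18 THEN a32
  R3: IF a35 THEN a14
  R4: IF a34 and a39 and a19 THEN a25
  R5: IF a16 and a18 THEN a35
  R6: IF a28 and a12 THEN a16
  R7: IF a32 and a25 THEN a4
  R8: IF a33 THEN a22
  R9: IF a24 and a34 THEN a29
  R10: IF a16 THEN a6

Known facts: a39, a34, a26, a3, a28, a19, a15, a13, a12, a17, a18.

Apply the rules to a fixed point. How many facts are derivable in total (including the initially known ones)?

19

Round 1: R2 [IF a17 and a18 THEN a32]; R4 [IF a34 and a39 and a19 THEN a25]; R6 [IF a28 and a12 THEN a16]. Adds a32, a25, a16.
Round 2: R5 [IF a16 and a18 THEN a35]; R7 [IF a32 and a25 THEN a4]; R10 [IF a16 THEN a6]. Adds a35, a4, a6.
Round 3: R1 [IF a35 and a4 THEN a36]; R3 [IF a35 THEN a14]. Adds a36, a14.
Closure: {a12, a13, a14, a15, a16, a17, a18, a19, a25, a26, a28, a3, a32, a34, a35, a36, a39, a4, a6} — 19 facts.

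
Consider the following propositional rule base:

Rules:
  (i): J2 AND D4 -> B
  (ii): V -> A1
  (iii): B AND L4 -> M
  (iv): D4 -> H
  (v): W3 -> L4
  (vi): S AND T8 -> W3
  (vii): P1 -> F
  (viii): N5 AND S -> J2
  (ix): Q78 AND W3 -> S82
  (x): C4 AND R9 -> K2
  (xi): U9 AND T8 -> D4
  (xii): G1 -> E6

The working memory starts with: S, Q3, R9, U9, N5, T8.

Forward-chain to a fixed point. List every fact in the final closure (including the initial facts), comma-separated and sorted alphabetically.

B, D4, H, J2, L4, M, N5, Q3, R9, S, T8, U9, W3

Round 1: (vi) [S AND T8 -> W3]; (viii) [N5 AND S -> J2]; (xi) [U9 AND T8 -> D4]. New: W3, J2, D4.
Round 2: (i) [J2 AND D4 -> B]; (iv) [D4 -> H]; (v) [W3 -> L4]. New: B, H, L4.
Round 3: (iii) [B AND L4 -> M]. New: M.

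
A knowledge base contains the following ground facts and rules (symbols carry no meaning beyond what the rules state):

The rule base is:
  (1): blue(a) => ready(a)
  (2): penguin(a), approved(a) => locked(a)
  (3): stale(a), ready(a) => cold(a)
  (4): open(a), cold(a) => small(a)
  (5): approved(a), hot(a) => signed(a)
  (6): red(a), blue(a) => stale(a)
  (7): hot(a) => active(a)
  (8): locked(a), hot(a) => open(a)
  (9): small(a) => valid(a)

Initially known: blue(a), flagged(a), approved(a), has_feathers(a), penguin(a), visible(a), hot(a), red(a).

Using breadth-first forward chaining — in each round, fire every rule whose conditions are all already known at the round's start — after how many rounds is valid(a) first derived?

Round 1 fires (1), (2), (5), (6), (7), giving ready(a), locked(a), signed(a), stale(a), active(a).
Round 2 fires (3), (8), giving cold(a), open(a).
Round 3 fires (4), giving small(a).
Round 4 fires (9), giving valid(a).
valid(a) first appears in round 4.

4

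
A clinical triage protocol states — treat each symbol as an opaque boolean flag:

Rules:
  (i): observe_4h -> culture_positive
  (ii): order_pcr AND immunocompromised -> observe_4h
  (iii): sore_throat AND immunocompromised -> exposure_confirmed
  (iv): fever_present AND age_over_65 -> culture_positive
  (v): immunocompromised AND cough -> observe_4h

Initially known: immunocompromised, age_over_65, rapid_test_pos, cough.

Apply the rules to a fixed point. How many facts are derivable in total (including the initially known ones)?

Round 1: (v) [immunocompromised AND cough -> observe_4h]. Adds observe_4h.
Round 2: (i) [observe_4h -> culture_positive]. Adds culture_positive.
Closure: {age_over_65, cough, culture_positive, immunocompromised, observe_4h, rapid_test_pos} — 6 facts.

6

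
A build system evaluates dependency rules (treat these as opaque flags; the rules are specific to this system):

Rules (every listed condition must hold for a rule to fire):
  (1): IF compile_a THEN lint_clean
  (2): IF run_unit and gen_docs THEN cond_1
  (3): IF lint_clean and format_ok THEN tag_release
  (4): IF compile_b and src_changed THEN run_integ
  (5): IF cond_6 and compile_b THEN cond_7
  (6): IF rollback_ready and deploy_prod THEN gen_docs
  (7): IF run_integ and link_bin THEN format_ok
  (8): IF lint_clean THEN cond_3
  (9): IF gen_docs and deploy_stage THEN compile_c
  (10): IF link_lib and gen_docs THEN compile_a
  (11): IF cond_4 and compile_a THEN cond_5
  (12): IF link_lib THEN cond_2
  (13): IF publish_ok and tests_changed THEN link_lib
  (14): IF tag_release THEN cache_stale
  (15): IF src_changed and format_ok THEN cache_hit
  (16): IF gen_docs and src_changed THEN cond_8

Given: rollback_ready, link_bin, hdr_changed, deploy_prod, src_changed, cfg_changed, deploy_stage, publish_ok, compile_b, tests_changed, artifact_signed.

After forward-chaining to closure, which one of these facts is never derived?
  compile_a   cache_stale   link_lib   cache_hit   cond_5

[1] (4) [IF compile_b and src_changed THEN run_integ]; (6) [IF rollback_ready and deploy_prod THEN gen_docs]; (13) [IF publish_ok and tests_changed THEN link_lib]. ⇒ new: run_integ, gen_docs, link_lib.
[2] (7) [IF run_integ and link_bin THEN format_ok]; (9) [IF gen_docs and deploy_stage THEN compile_c]; (10) [IF link_lib and gen_docs THEN compile_a]; (12) [IF link_lib THEN cond_2]; (16) [IF gen_docs and src_changed THEN cond_8]. ⇒ new: format_ok, compile_c, compile_a, cond_2, cond_8.
[3] (1) [IF compile_a THEN lint_clean]; (15) [IF src_changed and format_ok THEN cache_hit]. ⇒ new: lint_clean, cache_hit.
[4] (3) [IF lint_clean and format_ok THEN tag_release]; (8) [IF lint_clean THEN cond_3]. ⇒ new: tag_release, cond_3.
[5] (14) [IF tag_release THEN cache_stale]. ⇒ new: cache_stale.
Derived: cache_hit (round 3), compile_a (round 2), cache_stale (round 5), link_lib (round 1). cond_5 never appears in any round.

cond_5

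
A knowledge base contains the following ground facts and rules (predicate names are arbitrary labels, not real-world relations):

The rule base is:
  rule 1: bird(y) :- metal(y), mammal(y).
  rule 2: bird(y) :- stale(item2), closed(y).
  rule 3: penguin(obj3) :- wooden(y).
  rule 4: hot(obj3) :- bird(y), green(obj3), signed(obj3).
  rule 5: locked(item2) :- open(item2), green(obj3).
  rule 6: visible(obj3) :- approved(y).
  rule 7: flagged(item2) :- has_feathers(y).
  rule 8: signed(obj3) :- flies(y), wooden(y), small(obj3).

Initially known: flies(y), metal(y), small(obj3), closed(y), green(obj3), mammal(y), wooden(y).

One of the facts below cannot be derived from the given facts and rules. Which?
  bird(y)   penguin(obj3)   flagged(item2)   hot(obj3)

[1] rule 1 [bird(y) :- metal(y), mammal(y).]; rule 3 [penguin(obj3) :- wooden(y).]; rule 8 [signed(obj3) :- flies(y), wooden(y), small(obj3).]. ⇒ new: bird(y), penguin(obj3), signed(obj3).
[2] rule 4 [hot(obj3) :- bird(y), green(obj3), signed(obj3).]. ⇒ new: hot(obj3).
Derived: hot(obj3) (round 2), bird(y) (round 1), penguin(obj3) (round 1). flagged(item2) never appears in any round.

flagged(item2)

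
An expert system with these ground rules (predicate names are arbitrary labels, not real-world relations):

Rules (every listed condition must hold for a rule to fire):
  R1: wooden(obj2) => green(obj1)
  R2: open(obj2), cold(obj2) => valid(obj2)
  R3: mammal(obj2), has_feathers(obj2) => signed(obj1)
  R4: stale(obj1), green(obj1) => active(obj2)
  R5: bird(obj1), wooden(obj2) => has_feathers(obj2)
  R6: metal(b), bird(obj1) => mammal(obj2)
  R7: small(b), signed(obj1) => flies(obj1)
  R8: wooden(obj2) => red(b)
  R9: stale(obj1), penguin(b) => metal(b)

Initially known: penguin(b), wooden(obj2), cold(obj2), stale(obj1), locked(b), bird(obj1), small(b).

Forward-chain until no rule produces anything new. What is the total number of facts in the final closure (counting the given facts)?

Round 1 fires R1, R5, R8, R9, giving green(obj1), has_feathers(obj2), red(b), metal(b).
Round 2 fires R4, R6, giving active(obj2), mammal(obj2).
Round 3 fires R3, giving signed(obj1).
Round 4 fires R7, giving flies(obj1).
Closure: {active(obj2), bird(obj1), cold(obj2), flies(obj1), green(obj1), has_feathers(obj2), locked(b), mammal(obj2), metal(b), penguin(b), red(b), signed(obj1), small(b), stale(obj1), wooden(obj2)} — 15 facts.

15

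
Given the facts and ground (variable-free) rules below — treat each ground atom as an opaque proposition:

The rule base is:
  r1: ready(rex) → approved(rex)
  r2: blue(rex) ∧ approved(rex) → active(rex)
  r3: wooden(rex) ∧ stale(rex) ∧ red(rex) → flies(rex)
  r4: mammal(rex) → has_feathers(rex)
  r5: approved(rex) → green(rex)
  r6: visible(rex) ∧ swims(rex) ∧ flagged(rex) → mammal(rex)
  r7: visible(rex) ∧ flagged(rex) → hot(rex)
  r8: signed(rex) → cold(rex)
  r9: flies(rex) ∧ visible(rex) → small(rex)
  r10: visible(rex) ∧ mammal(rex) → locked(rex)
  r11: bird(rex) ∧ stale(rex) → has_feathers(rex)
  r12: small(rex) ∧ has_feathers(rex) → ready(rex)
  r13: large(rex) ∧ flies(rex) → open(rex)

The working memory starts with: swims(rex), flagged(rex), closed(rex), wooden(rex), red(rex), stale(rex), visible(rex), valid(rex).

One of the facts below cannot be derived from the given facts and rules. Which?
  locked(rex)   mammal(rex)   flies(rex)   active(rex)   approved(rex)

active(rex)

[1] r3 [wooden(rex) ∧ stale(rex) ∧ red(rex) → flies(rex)]; r6 [visible(rex) ∧ swims(rex) ∧ flagged(rex) → mammal(rex)]; r7 [visible(rex) ∧ flagged(rex) → hot(rex)]. ⇒ new: flies(rex), mammal(rex), hot(rex).
[2] r4 [mammal(rex) → has_feathers(rex)]; r9 [flies(rex) ∧ visible(rex) → small(rex)]; r10 [visible(rex) ∧ mammal(rex) → locked(rex)]. ⇒ new: has_feathers(rex), small(rex), locked(rex).
[3] r12 [small(rex) ∧ has_feathers(rex) → ready(rex)]. ⇒ new: ready(rex).
[4] r1 [ready(rex) → approved(rex)]. ⇒ new: approved(rex).
[5] r5 [approved(rex) → green(rex)]. ⇒ new: green(rex).
Derived: locked(rex) (round 2), approved(rex) (round 4), flies(rex) (round 1), mammal(rex) (round 1). active(rex) never appears in any round.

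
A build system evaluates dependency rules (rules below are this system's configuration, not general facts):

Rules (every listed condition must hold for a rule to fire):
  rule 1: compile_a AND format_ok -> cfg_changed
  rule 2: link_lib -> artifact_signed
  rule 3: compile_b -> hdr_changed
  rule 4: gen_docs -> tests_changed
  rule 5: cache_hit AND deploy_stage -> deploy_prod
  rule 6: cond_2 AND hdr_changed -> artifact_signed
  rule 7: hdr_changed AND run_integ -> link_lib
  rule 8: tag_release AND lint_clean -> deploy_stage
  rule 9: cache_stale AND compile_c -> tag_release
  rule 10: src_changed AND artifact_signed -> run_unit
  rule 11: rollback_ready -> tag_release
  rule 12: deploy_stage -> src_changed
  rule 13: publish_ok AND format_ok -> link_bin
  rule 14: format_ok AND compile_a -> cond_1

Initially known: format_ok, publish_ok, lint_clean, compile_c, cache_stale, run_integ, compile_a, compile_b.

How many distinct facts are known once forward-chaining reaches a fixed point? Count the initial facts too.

18

Round 1: rule 1 [compile_a AND format_ok -> cfg_changed]; rule 3 [compile_b -> hdr_changed]; rule 9 [cache_stale AND compile_c -> tag_release]; rule 13 [publish_ok AND format_ok -> link_bin]; rule 14 [format_ok AND compile_a -> cond_1]. New: cfg_changed, hdr_changed, tag_release, link_bin, cond_1.
Round 2: rule 7 [hdr_changed AND run_integ -> link_lib]; rule 8 [tag_release AND lint_clean -> deploy_stage]. New: link_lib, deploy_stage.
Round 3: rule 2 [link_lib -> artifact_signed]; rule 12 [deploy_stage -> src_changed]. New: artifact_signed, src_changed.
Round 4: rule 10 [src_changed AND artifact_signed -> run_unit]. New: run_unit.
Closure: {artifact_signed, cache_stale, cfg_changed, compile_a, compile_b, compile_c, cond_1, deploy_stage, format_ok, hdr_changed, link_bin, link_lib, lint_clean, publish_ok, run_integ, run_unit, src_changed, tag_release} — 18 facts.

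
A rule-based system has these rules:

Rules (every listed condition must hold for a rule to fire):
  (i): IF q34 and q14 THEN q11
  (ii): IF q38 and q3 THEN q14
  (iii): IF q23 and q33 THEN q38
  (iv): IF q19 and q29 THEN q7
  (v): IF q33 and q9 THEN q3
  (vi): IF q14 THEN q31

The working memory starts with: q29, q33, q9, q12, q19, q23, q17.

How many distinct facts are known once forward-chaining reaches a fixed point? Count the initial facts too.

Round 1 — (iii), (iv), (v), derive q38, q7, q3.
Round 2 — (ii), derive q14.
Round 3 — (vi), derive q31.
Closure: {q12, q14, q17, q19, q23, q29, q3, q31, q33, q38, q7, q9} — 12 facts.

12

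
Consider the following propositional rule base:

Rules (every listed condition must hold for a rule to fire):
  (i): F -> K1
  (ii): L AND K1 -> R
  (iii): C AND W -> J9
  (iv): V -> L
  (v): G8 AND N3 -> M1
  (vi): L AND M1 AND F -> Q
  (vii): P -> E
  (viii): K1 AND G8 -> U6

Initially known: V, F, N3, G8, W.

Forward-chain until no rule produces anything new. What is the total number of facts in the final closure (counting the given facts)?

[1] (i) [F -> K1]; (iv) [V -> L]; (v) [G8 AND N3 -> M1]. ⇒ new: K1, L, M1.
[2] (ii) [L AND K1 -> R]; (vi) [L AND M1 AND F -> Q]; (viii) [K1 AND G8 -> U6]. ⇒ new: R, Q, U6.
Closure: {F, G8, K1, L, M1, N3, Q, R, U6, V, W} — 11 facts.

11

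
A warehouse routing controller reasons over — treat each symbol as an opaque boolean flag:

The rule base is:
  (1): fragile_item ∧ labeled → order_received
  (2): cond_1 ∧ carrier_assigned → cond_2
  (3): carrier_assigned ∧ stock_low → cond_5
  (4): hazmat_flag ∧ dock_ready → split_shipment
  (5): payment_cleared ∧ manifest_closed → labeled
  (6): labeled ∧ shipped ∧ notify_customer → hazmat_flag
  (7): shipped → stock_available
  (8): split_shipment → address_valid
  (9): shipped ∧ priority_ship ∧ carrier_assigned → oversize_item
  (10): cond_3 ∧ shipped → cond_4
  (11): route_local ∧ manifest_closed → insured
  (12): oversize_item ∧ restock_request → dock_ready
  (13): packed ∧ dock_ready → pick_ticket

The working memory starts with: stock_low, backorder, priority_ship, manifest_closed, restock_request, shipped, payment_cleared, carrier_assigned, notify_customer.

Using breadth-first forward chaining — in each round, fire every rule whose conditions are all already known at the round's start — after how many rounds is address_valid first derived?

[1] (3) [carrier_assigned ∧ stock_low → cond_5]; (5) [payment_cleared ∧ manifest_closed → labeled]; (7) [shipped → stock_available]; (9) [shipped ∧ priority_ship ∧ carrier_assigned → oversize_item]. ⇒ new: cond_5, labeled, stock_available, oversize_item.
[2] (6) [labeled ∧ shipped ∧ notify_customer → hazmat_flag]; (12) [oversize_item ∧ restock_request → dock_ready]. ⇒ new: hazmat_flag, dock_ready.
[3] (4) [hazmat_flag ∧ dock_ready → split_shipment]. ⇒ new: split_shipment.
[4] (8) [split_shipment → address_valid]. ⇒ new: address_valid.
address_valid first appears in round 4.

4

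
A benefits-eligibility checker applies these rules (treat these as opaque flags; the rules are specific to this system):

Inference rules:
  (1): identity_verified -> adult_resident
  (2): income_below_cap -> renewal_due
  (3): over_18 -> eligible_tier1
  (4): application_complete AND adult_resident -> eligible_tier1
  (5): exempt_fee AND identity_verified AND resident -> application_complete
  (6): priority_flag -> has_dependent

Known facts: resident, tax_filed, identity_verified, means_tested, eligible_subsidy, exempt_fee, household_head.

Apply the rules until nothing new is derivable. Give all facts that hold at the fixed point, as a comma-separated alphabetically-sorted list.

adult_resident, application_complete, eligible_subsidy, eligible_tier1, exempt_fee, household_head, identity_verified, means_tested, resident, tax_filed

[1] (1) [identity_verified -> adult_resident]; (5) [exempt_fee AND identity_verified AND resident -> application_complete]. ⇒ new: adult_resident, application_complete.
[2] (4) [application_complete AND adult_resident -> eligible_tier1]. ⇒ new: eligible_tier1.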